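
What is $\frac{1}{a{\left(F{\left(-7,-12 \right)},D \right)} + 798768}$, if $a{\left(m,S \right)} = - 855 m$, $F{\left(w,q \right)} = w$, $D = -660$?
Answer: $\frac{1}{804753} \approx 1.2426 \cdot 10^{-6}$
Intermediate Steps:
$\frac{1}{a{\left(F{\left(-7,-12 \right)},D \right)} + 798768} = \frac{1}{\left(-855\right) \left(-7\right) + 798768} = \frac{1}{5985 + 798768} = \frac{1}{804753}$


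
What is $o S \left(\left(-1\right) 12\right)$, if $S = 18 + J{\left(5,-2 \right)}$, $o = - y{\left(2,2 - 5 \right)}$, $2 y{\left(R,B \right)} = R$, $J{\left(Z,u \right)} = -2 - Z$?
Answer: $132$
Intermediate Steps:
$y{\left(R,B \right)} = \frac{R}{2}$
$o = -1$ ($o = - \frac{2}{2} = \left(-1\right) 1 = -1$)
$S = 11$ ($S = 18 - 7 = 11$)
$o S \left(\left(-1\right) 12\right) = \left(-1\right) 11 \left(\left(-1\right) 12\right) = \left(-11\right) \left(-12\right) = 132$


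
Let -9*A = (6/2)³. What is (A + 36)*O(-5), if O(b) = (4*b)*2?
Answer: -1320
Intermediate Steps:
O(b) = 8*b
A = -3 (A = -(6/2)³/9 = -(6*(½))³/9 = -⅑*3³ = -⅑*27 = -3)
(A + 36)*O(-5) = (-3 + 36)*(8*(-5)) = 33*(-40) = -1320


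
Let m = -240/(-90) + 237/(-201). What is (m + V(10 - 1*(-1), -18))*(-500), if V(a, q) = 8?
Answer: -953500/201 ≈ -4743.8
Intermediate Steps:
m = 299/201 (m = -240*(-1/90) + 237*(-1/201) = 8/3 - 79/67 = 299/201 ≈ 1.4876)
(m + V(10 - 1*(-1), -18))*(-500) = (299/201 + 8)*(-500) = (1907/201)*(-500) = -953500/201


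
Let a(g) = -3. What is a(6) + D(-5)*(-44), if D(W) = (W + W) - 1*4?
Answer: 613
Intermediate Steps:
D(W) = -4 + 2*W (D(W) = 2*W - 4 = -4 + 2*W)
a(6) + D(-5)*(-44) = -3 + (-4 + 2*(-5))*(-44) = -3 + (-4 - 10)*(-44) = -3 - 14*(-44) = -3 + 616 = 613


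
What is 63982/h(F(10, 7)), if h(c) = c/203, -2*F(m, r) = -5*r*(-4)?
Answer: -927739/5 ≈ -1.8555e+5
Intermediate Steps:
F(m, r) = -10*r (F(m, r) = -(-5*r)*(-4)/2 = -10*r)
h(c) = c/203 (h(c) = c*(1/203) = c/203)
63982/h(F(10, 7)) = 63982/(((-10*7)/203)) = 63982/(((1/203)*(-70))) = 63982/(-10/29) = 63982*(-29/10) = -927739/5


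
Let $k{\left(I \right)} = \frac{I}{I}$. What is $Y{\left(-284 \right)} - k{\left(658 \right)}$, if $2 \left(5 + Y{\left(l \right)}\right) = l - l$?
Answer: $-6$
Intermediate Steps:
$Y{\left(l \right)} = -5$ ($Y{\left(l \right)} = -5 + \frac{l - l}{2} = -5 + \frac{1}{2} \cdot 0 = -5 + 0 = -5$)
$k{\left(I \right)} = 1$
$Y{\left(-284 \right)} - k{\left(658 \right)} = -5 - 1 = -6$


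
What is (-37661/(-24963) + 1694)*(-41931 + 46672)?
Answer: 200662744403/24963 ≈ 8.0384e+6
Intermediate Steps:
(-37661/(-24963) + 1694)*(-41931 + 46672) = (-37661*(-1/24963) + 1694)*4741 = (37661/24963 + 1694)*4741 = (42324983/24963)*4741 = 200662744403/24963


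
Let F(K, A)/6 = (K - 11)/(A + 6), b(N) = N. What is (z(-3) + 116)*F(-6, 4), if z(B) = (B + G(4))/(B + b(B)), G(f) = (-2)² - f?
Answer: -11883/10 ≈ -1188.3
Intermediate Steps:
G(f) = 4 - f
F(K, A) = 6*(-11 + K)/(6 + A) (F(K, A) = 6*((K - 11)/(A + 6)) = 6*((-11 + K)/(6 + A)) = 6*(-11 + K)/(6 + A))
z(B) = ½ (z(B) = (B + (4 - 1*4))/(B + B) = (B + (4 - 4))/((2*B)) = (B + 0)*(1/(2*B)) = B*(1/(2*B)) = ½)
(z(-3) + 116)*F(-6, 4) = (½ + 116)*(6*(-11 - 6)/(6 + 4)) = 233*(6*(-17)/10)/2 = 233*(6*(⅒)*(-17))/2 = (233/2)*(-51/5) = -11883/10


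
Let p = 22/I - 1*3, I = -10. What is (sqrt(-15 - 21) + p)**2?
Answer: -224/25 - 312*I/5 ≈ -8.96 - 62.4*I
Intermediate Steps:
p = -26/5 (p = 22/(-10) - 1*3 = 22*(-1/10) - 3 = -11/5 - 3 = -26/5 ≈ -5.2000)
(sqrt(-15 - 21) + p)**2 = (sqrt(-15 - 21) - 26/5)**2 = (sqrt(-36) - 26/5)**2 = (6*I - 26/5)**2 = (-26/5 + 6*I)**2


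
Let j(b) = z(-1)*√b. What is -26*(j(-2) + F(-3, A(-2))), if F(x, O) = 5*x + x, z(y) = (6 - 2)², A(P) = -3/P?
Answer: 468 - 416*I*√2 ≈ 468.0 - 588.31*I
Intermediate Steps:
z(y) = 16 (z(y) = 4² = 16)
F(x, O) = 6*x
j(b) = 16*√b
-26*(j(-2) + F(-3, A(-2))) = -26*(16*√(-2) + 6*(-3)) = -26*(16*(I*√2) - 18) = -26*(16*I*√2 - 18) = -26*(-18 + 16*I*√2) = 468 - 416*I*√2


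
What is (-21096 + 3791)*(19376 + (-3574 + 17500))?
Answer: -576291110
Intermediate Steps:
(-21096 + 3791)*(19376 + (-3574 + 17500)) = -17305*(19376 + 13926) = -17305*33302 = -576291110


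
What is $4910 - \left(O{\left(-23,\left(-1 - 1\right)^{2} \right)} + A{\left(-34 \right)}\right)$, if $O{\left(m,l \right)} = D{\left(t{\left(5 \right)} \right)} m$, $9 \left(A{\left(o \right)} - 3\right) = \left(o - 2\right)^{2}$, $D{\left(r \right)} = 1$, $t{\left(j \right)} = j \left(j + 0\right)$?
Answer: $4786$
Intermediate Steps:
$t{\left(j \right)} = j^{2}$ ($t{\left(j \right)} = j j = j^{2}$)
$A{\left(o \right)} = 3 + \frac{\left(-2 + o\right)^{2}}{9}$ ($A{\left(o \right)} = 3 + \frac{\left(o - 2\right)^{2}}{9} = 3 + \frac{\left(-2 + o\right)^{2}}{9}$)
$O{\left(m,l \right)} = m$ ($O{\left(m,l \right)} = 1 m = m$)
$4910 - \left(O{\left(-23,\left(-1 - 1\right)^{2} \right)} + A{\left(-34 \right)}\right) = 4910 - \left(-23 + \left(3 + \frac{\left(-2 - 34\right)^{2}}{9}\right)\right) = 4910 - \left(-23 + \left(3 + \frac{\left(-36\right)^{2}}{9}\right)\right) = 4910 - \left(-23 + \left(3 + \frac{1}{9} \cdot 1296\right)\right) = 4910 - \left(-23 + \left(3 + 144\right)\right) = 4910 - \left(-23 + 147\right) = 4910 - 124 = 4786$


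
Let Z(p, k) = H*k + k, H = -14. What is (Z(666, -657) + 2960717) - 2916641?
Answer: 52617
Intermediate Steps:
Z(p, k) = -13*k (Z(p, k) = -14*k + k = -13*k)
(Z(666, -657) + 2960717) - 2916641 = (-13*(-657) + 2960717) - 2916641 = (8541 + 2960717) - 2916641 = 2969258 - 2916641 = 52617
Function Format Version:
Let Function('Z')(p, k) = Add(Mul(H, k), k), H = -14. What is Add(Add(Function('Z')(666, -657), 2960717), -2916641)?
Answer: 52617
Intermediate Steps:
Function('Z')(p, k) = Mul(-13, k) (Function('Z')(p, k) = Add(Mul(-14, k), k) = Mul(-13, k))
Add(Add(Function('Z')(666, -657), 2960717), -2916641) = Add(Add(Mul(-13, -657), 2960717), -2916641) = Add(Add(8541, 2960717), -2916641) = Add(2969258, -2916641) = 52617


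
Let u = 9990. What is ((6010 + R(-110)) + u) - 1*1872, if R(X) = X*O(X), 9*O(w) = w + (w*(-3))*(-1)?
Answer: 175552/9 ≈ 19506.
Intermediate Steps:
O(w) = 4*w/9 (O(w) = (w + (w*(-3))*(-1))/9 = (w - 3*w*(-1))/9 = (w + 3*w)/9 = (4*w)/9 = 4*w/9)
R(X) = 4*X²/9 (R(X) = X*(4*X/9) = 4*X²/9)
((6010 + R(-110)) + u) - 1*1872 = ((6010 + (4/9)*(-110)²) + 9990) - 1*1872 = ((6010 + (4/9)*12100) + 9990) - 1872 = ((6010 + 48400/9) + 9990) - 1872 = (102490/9 + 9990) - 1872 = 192400/9 - 1872 = 175552/9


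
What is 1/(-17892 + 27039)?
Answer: 1/9147 ≈ 0.00010933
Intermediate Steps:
1/(-17892 + 27039) = 1/9147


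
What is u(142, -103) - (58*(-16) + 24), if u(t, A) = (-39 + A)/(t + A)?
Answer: 35114/39 ≈ 900.36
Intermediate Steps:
u(t, A) = (-39 + A)/(A + t)
u(142, -103) - (58*(-16) + 24) = (-39 - 103)/(-103 + 142) - (58*(-16) + 24) = -142/39 - (-928 + 24) = (1/39)*(-142) - 1*(-904) = -142/39 + 904 = 35114/39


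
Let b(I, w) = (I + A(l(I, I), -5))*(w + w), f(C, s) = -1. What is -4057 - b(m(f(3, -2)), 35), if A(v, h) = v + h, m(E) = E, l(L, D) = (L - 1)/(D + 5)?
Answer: -3602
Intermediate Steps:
l(L, D) = (-1 + L)/(5 + D)
A(v, h) = h + v
b(I, w) = 2*w*(-5 + I + (-1 + I)/(5 + I)) (b(I, w) = (I + (-5 + (-1 + I)/(5 + I)))*(w + w) = (-5 + I + (-1 + I)/(5 + I))*(2*w) = 2*w*(-5 + I + (-1 + I)/(5 + I)))
-4057 - b(m(f(3, -2)), 35) = -4057 - 2*35*(-26 - 1 + (-1)**2)/(5 - 1) = -4057 - 2*35*(-26 - 1 + 1)/4 = -4057 - 2*35*(-26)/4 = -4057 - 1*(-455) = -4057 + 455 = -3602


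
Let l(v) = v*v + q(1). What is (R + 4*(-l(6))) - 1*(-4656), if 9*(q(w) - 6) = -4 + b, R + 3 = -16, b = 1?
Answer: 13411/3 ≈ 4470.3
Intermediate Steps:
R = -19 (R = -3 - 16 = -19)
q(w) = 17/3 (q(w) = 6 + (-4 + 1)/9 = 6 + (⅑)*(-3) = 6 - ⅓ = 17/3)
l(v) = 17/3 + v² (l(v) = v*v + 17/3 = v² + 17/3 = 17/3 + v²)
(R + 4*(-l(6))) - 1*(-4656) = (-19 + 4*(-(17/3 + 6²))) - 1*(-4656) = (-19 + 4*(-(17/3 + 36))) + 4656 = (-19 + 4*(-1*125/3)) + 4656 = (-19 + 4*(-125/3)) + 4656 = (-19 - 500/3) + 4656 = -557/3 + 4656 = 13411/3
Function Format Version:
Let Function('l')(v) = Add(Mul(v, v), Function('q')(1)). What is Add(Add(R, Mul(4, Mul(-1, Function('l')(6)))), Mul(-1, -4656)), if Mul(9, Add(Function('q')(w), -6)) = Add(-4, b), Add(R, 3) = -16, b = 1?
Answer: Rational(13411, 3) ≈ 4470.3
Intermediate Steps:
R = -19 (R = Add(-3, -16) = -19)
Function('q')(w) = Rational(17, 3) (Function('q')(w) = Add(6, Mul(Rational(1, 9), Add(-4, 1))) = Add(6, Mul(Rational(1, 9), -3)) = Add(6, Rational(-1, 3)) = Rational(17, 3))
Function('l')(v) = Add(Rational(17, 3), Pow(v, 2)) (Function('l')(v) = Add(Mul(v, v), Rational(17, 3)) = Add(Pow(v, 2), Rational(17, 3)) = Add(Rational(17, 3), Pow(v, 2)))
Add(Add(R, Mul(4, Mul(-1, Function('l')(6)))), Mul(-1, -4656)) = Add(Add(-19, Mul(4, Mul(-1, Add(Rational(17, 3), Pow(6, 2))))), Mul(-1, -4656)) = Add(Add(-19, Mul(4, Mul(-1, Add(Rational(17, 3), 36)))), 4656) = Add(Add(-19, Mul(4, Mul(-1, Rational(125, 3)))), 4656) = Add(Add(-19, Mul(4, Rational(-125, 3))), 4656) = Add(Add(-19, Rational(-500, 3)), 4656) = Add(Rational(-557, 3), 4656) = Rational(13411, 3)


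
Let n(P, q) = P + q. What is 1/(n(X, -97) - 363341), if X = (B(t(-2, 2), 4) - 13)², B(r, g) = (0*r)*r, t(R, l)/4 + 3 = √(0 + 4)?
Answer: -1/363269 ≈ -2.7528e-6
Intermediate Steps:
t(R, l) = -4 (t(R, l) = -12 + 4*√(0 + 4) = -12 + 4*√4 = -12 + 4*2 = -12 + 8 = -4)
B(r, g) = 0 (B(r, g) = 0*r = 0)
X = 169 (X = (0 - 13)² = (-13)² = 169)
1/(n(X, -97) - 363341) = 1/((169 - 97) - 363341) = 1/(72 - 363341) = 1/(-363269) = -1/363269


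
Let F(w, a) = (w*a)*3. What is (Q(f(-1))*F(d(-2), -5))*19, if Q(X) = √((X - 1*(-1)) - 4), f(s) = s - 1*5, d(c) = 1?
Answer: -855*I ≈ -855.0*I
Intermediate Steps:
f(s) = -5 + s (f(s) = s - 5 = -5 + s)
F(w, a) = 3*a*w (F(w, a) = (a*w)*3 = 3*a*w)
Q(X) = √(-3 + X) (Q(X) = √((X + 1) - 4) = √((1 + X) - 4) = √(-3 + X))
(Q(f(-1))*F(d(-2), -5))*19 = (√(-3 + (-5 - 1))*(3*(-5)*1))*19 = (√(-3 - 6)*(-15))*19 = (√(-9)*(-15))*19 = ((3*I)*(-15))*19 = -45*I*19 = -855*I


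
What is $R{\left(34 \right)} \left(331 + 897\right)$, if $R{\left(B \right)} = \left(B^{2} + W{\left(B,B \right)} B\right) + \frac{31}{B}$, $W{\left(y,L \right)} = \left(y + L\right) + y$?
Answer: $\frac{96549658}{17} \approx 5.6794 \cdot 10^{6}$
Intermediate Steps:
$W{\left(y,L \right)} = L + 2 y$ ($W{\left(y,L \right)} = \left(L + y\right) + y = L + 2 y$)
$R{\left(B \right)} = 4 B^{2} + \frac{31}{B}$ ($R{\left(B \right)} = \left(B^{2} + \left(B + 2 B\right) B\right) + \frac{31}{B} = \left(B^{2} + 3 B B\right) + \frac{31}{B} = \left(B^{2} + 3 B^{2}\right) + \frac{31}{B} = 4 B^{2} + \frac{31}{B}$)
$R{\left(34 \right)} \left(331 + 897\right) = \frac{31 + 4 \cdot 34^{3}}{34} \left(331 + 897\right) = \frac{31 + 4 \cdot 39304}{34} \cdot 1228 = \frac{31 + 157216}{34} \cdot 1228 = \frac{1}{34} \cdot 157247 \cdot 1228 = \frac{157247}{34} \cdot 1228 = \frac{96549658}{17}$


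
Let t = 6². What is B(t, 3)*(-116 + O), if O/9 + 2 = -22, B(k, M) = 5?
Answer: -1660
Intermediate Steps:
t = 36
O = -216 (O = -18 + 9*(-22) = -18 - 198 = -216)
B(t, 3)*(-116 + O) = 5*(-116 - 216) = 5*(-332) = -1660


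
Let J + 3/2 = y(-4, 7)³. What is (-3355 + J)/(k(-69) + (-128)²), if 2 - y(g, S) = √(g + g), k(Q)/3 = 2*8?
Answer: -6793/32864 - I*√2/2054 ≈ -0.2067 - 0.00068852*I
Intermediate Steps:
k(Q) = 48 (k(Q) = 3*(2*8) = 3*16 = 48)
y(g, S) = 2 - √2*√g (y(g, S) = 2 - √(g + g) = 2 - √(2*g) = 2 - √2*√g)
J = -3/2 + (2 - 2*I*√2)³ (J = -3/2 + (2 - √2*√(-4))³ = -3/2 + (2 - √2*2*I)³ = -3/2 + (2 - 2*I*√2)³ ≈ -41.5 - 11.314*I)
(-3355 + J)/(k(-69) + (-128)²) = (-3355 + (-83/2 - 8*I*√2))/(48 + (-128)²) = (-6793/2 - 8*I*√2)/(48 + 16384) = (-6793/2 - 8*I*√2)/16432 = (-6793/2 - 8*I*√2)*(1/16432) = -6793/32864 - I*√2/2054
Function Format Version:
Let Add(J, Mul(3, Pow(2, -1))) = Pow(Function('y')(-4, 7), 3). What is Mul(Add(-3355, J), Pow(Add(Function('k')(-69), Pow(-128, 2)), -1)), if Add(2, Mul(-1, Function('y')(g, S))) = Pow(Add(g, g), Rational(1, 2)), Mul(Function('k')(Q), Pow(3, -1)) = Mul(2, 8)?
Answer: Add(Rational(-6793, 32864), Mul(Rational(-1, 2054), I, Pow(2, Rational(1, 2)))) ≈ Add(-0.20670, Mul(-0.00068852, I))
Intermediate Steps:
Function('k')(Q) = 48 (Function('k')(Q) = Mul(3, Mul(2, 8)) = Mul(3, 16) = 48)
Function('y')(g, S) = Add(2, Mul(-1, Pow(2, Rational(1, 2)), Pow(g, Rational(1, 2)))) (Function('y')(g, S) = Add(2, Mul(-1, Pow(Add(g, g), Rational(1, 2)))) = Add(2, Mul(-1, Pow(Mul(2, g), Rational(1, 2)))) = Add(2, Mul(-1, Mul(Pow(2, Rational(1, 2)), Pow(g, Rational(1, 2))))) = Add(2, Mul(-1, Pow(2, Rational(1, 2)), Pow(g, Rational(1, 2)))))
J = Add(Rational(-3, 2), Pow(Add(2, Mul(-2, I, Pow(2, Rational(1, 2)))), 3)) (J = Add(Rational(-3, 2), Pow(Add(2, Mul(-1, Pow(2, Rational(1, 2)), Pow(-4, Rational(1, 2)))), 3)) = Add(Rational(-3, 2), Pow(Add(2, Mul(-1, Pow(2, Rational(1, 2)), Mul(2, I))), 3)) = Add(Rational(-3, 2), Pow(Add(2, Mul(-2, I, Pow(2, Rational(1, 2)))), 3)) ≈ Add(-41.500, Mul(-11.314, I)))
Mul(Add(-3355, J), Pow(Add(Function('k')(-69), Pow(-128, 2)), -1)) = Mul(Add(-3355, Add(Rational(-83, 2), Mul(-8, I, Pow(2, Rational(1, 2))))), Pow(Add(48, Pow(-128, 2)), -1)) = Mul(Add(Rational(-6793, 2), Mul(-8, I, Pow(2, Rational(1, 2)))), Pow(Add(48, 16384), -1)) = Mul(Add(Rational(-6793, 2), Mul(-8, I, Pow(2, Rational(1, 2)))), Pow(16432, -1)) = Mul(Add(Rational(-6793, 2), Mul(-8, I, Pow(2, Rational(1, 2)))), Rational(1, 16432)) = Add(Rational(-6793, 32864), Mul(Rational(-1, 2054), I, Pow(2, Rational(1, 2))))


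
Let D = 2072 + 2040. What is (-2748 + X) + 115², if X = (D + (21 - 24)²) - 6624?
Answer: 7974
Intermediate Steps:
D = 4112
X = -2503 (X = (4112 + (21 - 24)²) - 6624 = (4112 + (-3)²) - 6624 = (4112 + 9) - 6624 = 4121 - 6624 = -2503)
(-2748 + X) + 115² = (-2748 - 2503) + 115² = -5251 + 13225 = 7974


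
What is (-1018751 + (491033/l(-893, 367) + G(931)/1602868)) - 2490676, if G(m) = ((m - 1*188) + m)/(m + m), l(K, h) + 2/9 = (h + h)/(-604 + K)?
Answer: -5012309811877214181/1193816086400 ≈ -4.1986e+6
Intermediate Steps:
l(K, h) = -2/9 + 2*h/(-604 + K) (l(K, h) = -2/9 + (h + h)/(-604 + K) = -2/9 + (2*h)/(-604 + K) = -2/9 + 2*h/(-604 + K))
G(m) = (-188 + 2*m)/(2*m) (G(m) = ((m - 188) + m)/((2*m)) = ((-188 + m) + m)*(1/(2*m)) = (-188 + 2*m)*(1/(2*m)) = (-188 + 2*m)/(2*m))
(-1018751 + (491033/l(-893, 367) + G(931)/1602868)) - 2490676 = (-1018751 + (491033/((2*(604 - 1*(-893) + 9*367)/(9*(-604 - 893)))) + ((-94 + 931)/931)/1602868)) - 2490676 = (-1018751 + (491033/(((2/9)*(604 + 893 + 3303)/(-1497))) + ((1/931)*837)*(1/1602868))) - 2490676 = (-1018751 + (491033/(((2/9)*(-1/1497)*4800)) + (837/931)*(1/1602868))) - 2490676 = (-1018751 + (491033/(-3200/4491) + 837/1492270108)) - 2490676 = (-1018751 + (491033*(-4491/3200) + 837/1492270108)) - 2490676 = (-1018751 + (-2205229203/3200 + 837/1492270108)) - 2490676 = (-1018751 - 822699405230721381/1193816086400) - 2490676 = -2038900737066807781/1193816086400 - 2490676 = -5012309811877214181/1193816086400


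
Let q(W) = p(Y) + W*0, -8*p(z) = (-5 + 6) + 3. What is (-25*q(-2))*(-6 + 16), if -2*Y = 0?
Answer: 125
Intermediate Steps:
Y = 0 (Y = -½*0 = 0)
p(z) = -½ (p(z) = -((-5 + 6) + 3)/8 = -(1 + 3)/8 = -⅛*4 = -½)
q(W) = -½ (q(W) = -½ + W*0 = -½ + 0 = -½)
(-25*q(-2))*(-6 + 16) = (-25*(-½))*(-6 + 16) = (25/2)*10 = 125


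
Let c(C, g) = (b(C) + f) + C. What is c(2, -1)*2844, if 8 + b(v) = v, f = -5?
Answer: -25596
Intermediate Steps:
b(v) = -8 + v
c(C, g) = -13 + 2*C (c(C, g) = ((-8 + C) - 5) + C = (-13 + C) + C = -13 + 2*C)
c(2, -1)*2844 = (-13 + 2*2)*2844 = (-13 + 4)*2844 = -9*2844 = -25596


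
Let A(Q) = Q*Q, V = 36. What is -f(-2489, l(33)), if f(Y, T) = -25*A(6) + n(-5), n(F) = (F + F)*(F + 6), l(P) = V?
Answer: 910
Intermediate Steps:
l(P) = 36
A(Q) = Q²
n(F) = 2*F*(6 + F) (n(F) = (2*F)*(6 + F) = 2*F*(6 + F))
f(Y, T) = -910 (f(Y, T) = -25*6² + 2*(-5)*(6 - 5) = -25*36 + 2*(-5)*1 = -900 - 10 = -910)
-f(-2489, l(33)) = -1*(-910) = 910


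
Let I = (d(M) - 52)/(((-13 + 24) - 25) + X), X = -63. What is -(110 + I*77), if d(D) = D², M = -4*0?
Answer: -162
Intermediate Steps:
M = 0
I = 52/77 (I = (0² - 52)/(((-13 + 24) - 25) - 63) = (0 - 52)/((11 - 25) - 63) = -52/(-14 - 63) = -52/(-77) = -52*(-1/77) = 52/77 ≈ 0.67532)
-(110 + I*77) = -(110 + (52/77)*77) = -(110 + 52) = -1*162 = -162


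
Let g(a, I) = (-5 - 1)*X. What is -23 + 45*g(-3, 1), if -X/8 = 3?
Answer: 6457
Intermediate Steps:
X = -24 (X = -8*3 = -24)
g(a, I) = 144 (g(a, I) = (-5 - 1)*(-24) = -6*(-24) = 144)
-23 + 45*g(-3, 1) = -23 + 45*144 = -23 + 6480 = 6457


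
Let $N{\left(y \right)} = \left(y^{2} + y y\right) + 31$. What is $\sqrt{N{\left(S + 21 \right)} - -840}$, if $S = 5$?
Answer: $3 \sqrt{247} \approx 47.149$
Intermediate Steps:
$N{\left(y \right)} = 31 + 2 y^{2}$ ($N{\left(y \right)} = \left(y^{2} + y^{2}\right) + 31 = 2 y^{2} + 31 = 31 + 2 y^{2}$)
$\sqrt{N{\left(S + 21 \right)} - -840} = \sqrt{\left(31 + 2 \left(5 + 21\right)^{2}\right) - -840} = \sqrt{\left(31 + 2 \cdot 26^{2}\right) + 840} = \sqrt{\left(31 + 2 \cdot 676\right) + 840} = \sqrt{\left(31 + 1352\right) + 840} = \sqrt{1383 + 840} = \sqrt{2223} = 3 \sqrt{247}$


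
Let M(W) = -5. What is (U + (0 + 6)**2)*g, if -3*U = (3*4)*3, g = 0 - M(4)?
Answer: 120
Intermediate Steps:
g = 5 (g = 0 - 1*(-5) = 0 + 5 = 5)
U = -12 (U = -3*4*3/3 = -4*3 = -1/3*36 = -12)
(U + (0 + 6)**2)*g = (-12 + (0 + 6)**2)*5 = (-12 + 6**2)*5 = (-12 + 36)*5 = 24*5 = 120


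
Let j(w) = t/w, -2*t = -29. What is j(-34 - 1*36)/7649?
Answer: -29/1070860 ≈ -2.7081e-5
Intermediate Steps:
t = 29/2 (t = -½*(-29) = 29/2 ≈ 14.500)
j(w) = 29/(2*w)
j(-34 - 1*36)/7649 = (29/(2*(-34 - 1*36)))/7649 = (29/(2*(-34 - 36)))*(1/7649) = ((29/2)/(-70))*(1/7649) = ((29/2)*(-1/70))*(1/7649) = -29/140*1/7649 = -29/1070860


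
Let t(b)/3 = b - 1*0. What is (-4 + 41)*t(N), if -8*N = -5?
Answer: 555/8 ≈ 69.375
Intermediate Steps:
N = 5/8 (N = -1/8*(-5) = 5/8 ≈ 0.62500)
t(b) = 3*b (t(b) = 3*(b - 1*0) = 3*(b + 0) = 3*b)
(-4 + 41)*t(N) = (-4 + 41)*(3*(5/8)) = 37*(15/8) = 555/8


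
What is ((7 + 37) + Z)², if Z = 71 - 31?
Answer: 7056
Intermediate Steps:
Z = 40
((7 + 37) + Z)² = ((7 + 37) + 40)² = (44 + 40)² = 84² = 7056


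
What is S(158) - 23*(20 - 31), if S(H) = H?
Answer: 411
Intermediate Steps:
S(158) - 23*(20 - 31) = 158 - 23*(20 - 31) = 158 - 23*(-11) = 158 - 1*(-253) = 158 + 253 = 411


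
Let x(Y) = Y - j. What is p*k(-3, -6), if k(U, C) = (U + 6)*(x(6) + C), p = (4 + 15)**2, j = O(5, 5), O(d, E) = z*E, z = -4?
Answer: 21660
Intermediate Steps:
O(d, E) = -4*E
j = -20 (j = -4*5 = -20)
x(Y) = 20 + Y (x(Y) = Y - 1*(-20) = Y + 20 = 20 + Y)
p = 361 (p = 19**2 = 361)
k(U, C) = (6 + U)*(26 + C) (k(U, C) = (U + 6)*((20 + 6) + C) = (6 + U)*(26 + C))
p*k(-3, -6) = 361*(156 + 6*(-6) + 26*(-3) - 6*(-3)) = 361*(156 - 36 - 78 + 18) = 361*60 = 21660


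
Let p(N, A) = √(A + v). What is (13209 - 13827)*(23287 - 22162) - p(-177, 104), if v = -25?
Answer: -695250 - √79 ≈ -6.9526e+5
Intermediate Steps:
p(N, A) = √(-25 + A) (p(N, A) = √(A - 25) = √(-25 + A))
(13209 - 13827)*(23287 - 22162) - p(-177, 104) = (13209 - 13827)*(23287 - 22162) - √(-25 + 104) = -618*1125 - √79 = -695250 - √79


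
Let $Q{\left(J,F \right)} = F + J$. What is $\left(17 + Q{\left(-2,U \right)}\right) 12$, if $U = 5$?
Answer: $240$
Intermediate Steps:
$\left(17 + Q{\left(-2,U \right)}\right) 12 = \left(17 + \left(5 - 2\right)\right) 12 = \left(17 + 3\right) 12 = 20 \cdot 12 = 240$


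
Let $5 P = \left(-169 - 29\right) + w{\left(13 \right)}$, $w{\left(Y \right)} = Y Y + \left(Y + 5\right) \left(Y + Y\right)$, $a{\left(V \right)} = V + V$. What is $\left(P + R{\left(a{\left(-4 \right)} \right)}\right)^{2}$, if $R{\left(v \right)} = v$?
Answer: $\frac{159201}{25} \approx 6368.0$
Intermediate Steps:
$a{\left(V \right)} = 2 V$
$w{\left(Y \right)} = Y^{2} + 2 Y \left(5 + Y\right)$ ($w{\left(Y \right)} = Y^{2} + \left(5 + Y\right) 2 Y = Y^{2} + 2 Y \left(5 + Y\right)$)
$P = \frac{439}{5}$ ($P = \frac{\left(-169 - 29\right) + 13 \left(10 + 3 \cdot 13\right)}{5} = \frac{-198 + 13 \left(10 + 39\right)}{5} = \frac{-198 + 13 \cdot 49}{5} = \frac{-198 + 637}{5} = \frac{1}{5} \cdot 439 = \frac{439}{5} \approx 87.8$)
$\left(P + R{\left(a{\left(-4 \right)} \right)}\right)^{2} = \left(\frac{439}{5} + 2 \left(-4\right)\right)^{2} = \left(\frac{439}{5} - 8\right)^{2} = \left(\frac{399}{5}\right)^{2} = \frac{159201}{25}$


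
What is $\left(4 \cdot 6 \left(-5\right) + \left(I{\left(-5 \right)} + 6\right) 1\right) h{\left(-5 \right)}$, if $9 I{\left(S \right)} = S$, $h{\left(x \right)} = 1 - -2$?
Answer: $- \frac{1031}{3} \approx -343.67$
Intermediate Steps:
$h{\left(x \right)} = 3$ ($h{\left(x \right)} = 1 + 2 = 3$)
$I{\left(S \right)} = \frac{S}{9}$
$\left(4 \cdot 6 \left(-5\right) + \left(I{\left(-5 \right)} + 6\right) 1\right) h{\left(-5 \right)} = \left(4 \cdot 6 \left(-5\right) + \left(\frac{1}{9} \left(-5\right) + 6\right) 1\right) 3 = \left(24 \left(-5\right) + \left(- \frac{5}{9} + 6\right) 1\right) 3 = \left(-120 + \frac{49}{9} \cdot 1\right) 3 = \left(-120 + \frac{49}{9}\right) 3 = \left(- \frac{1031}{9}\right) 3 = - \frac{1031}{3}$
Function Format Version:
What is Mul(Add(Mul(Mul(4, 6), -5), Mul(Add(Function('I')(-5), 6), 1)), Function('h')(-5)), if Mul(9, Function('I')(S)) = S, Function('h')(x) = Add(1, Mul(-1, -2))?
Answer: Rational(-1031, 3) ≈ -343.67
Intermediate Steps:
Function('h')(x) = 3 (Function('h')(x) = Add(1, 2) = 3)
Function('I')(S) = Mul(Rational(1, 9), S)
Mul(Add(Mul(Mul(4, 6), -5), Mul(Add(Function('I')(-5), 6), 1)), Function('h')(-5)) = Mul(Add(Mul(Mul(4, 6), -5), Mul(Add(Mul(Rational(1, 9), -5), 6), 1)), 3) = Mul(Add(Mul(24, -5), Mul(Add(Rational(-5, 9), 6), 1)), 3) = Mul(Add(-120, Mul(Rational(49, 9), 1)), 3) = Mul(Add(-120, Rational(49, 9)), 3) = Mul(Rational(-1031, 9), 3) = Rational(-1031, 3)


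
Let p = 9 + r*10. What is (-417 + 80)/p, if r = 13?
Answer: -337/139 ≈ -2.4245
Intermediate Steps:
p = 139 (p = 9 + 13*10 = 9 + 130 = 139)
(-417 + 80)/p = (-417 + 80)/139 = -337*1/139 = -337/139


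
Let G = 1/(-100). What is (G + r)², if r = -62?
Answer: 38452401/10000 ≈ 3845.2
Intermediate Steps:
G = -1/100 ≈ -0.010000
(G + r)² = (-1/100 - 62)² = (-6201/100)² = 38452401/10000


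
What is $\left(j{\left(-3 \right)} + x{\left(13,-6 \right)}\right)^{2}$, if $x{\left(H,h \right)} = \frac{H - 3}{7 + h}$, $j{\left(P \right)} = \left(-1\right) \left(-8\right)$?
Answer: $324$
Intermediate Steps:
$j{\left(P \right)} = 8$
$x{\left(H,h \right)} = \frac{-3 + H}{7 + h}$
$\left(j{\left(-3 \right)} + x{\left(13,-6 \right)}\right)^{2} = \left(8 + \frac{-3 + 13}{7 - 6}\right)^{2} = \left(8 + 1^{-1} \cdot 10\right)^{2} = \left(8 + 1 \cdot 10\right)^{2} = \left(8 + 10\right)^{2} = 18^{2} = 324$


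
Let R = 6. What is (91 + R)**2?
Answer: 9409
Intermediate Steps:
(91 + R)**2 = (91 + 6)**2 = 97**2 = 9409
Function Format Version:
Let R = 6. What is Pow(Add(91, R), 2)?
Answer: 9409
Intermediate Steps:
Pow(Add(91, R), 2) = Pow(Add(91, 6), 2) = Pow(97, 2) = 9409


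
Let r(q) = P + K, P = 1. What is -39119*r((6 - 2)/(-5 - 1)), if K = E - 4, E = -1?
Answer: 156476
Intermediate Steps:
K = -5 (K = -1 - 4 = -5)
r(q) = -4 (r(q) = 1 - 5 = -4)
-39119*r((6 - 2)/(-5 - 1)) = -39119*(-4) = 156476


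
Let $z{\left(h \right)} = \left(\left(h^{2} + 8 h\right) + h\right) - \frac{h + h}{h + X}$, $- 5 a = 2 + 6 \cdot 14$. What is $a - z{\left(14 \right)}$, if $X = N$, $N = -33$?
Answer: $- \frac{32364}{95} \approx -340.67$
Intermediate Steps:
$X = -33$
$a = - \frac{86}{5}$ ($a = - \frac{2 + 6 \cdot 14}{5} = - \frac{2 + 84}{5} = \left(- \frac{1}{5}\right) 86 = - \frac{86}{5} \approx -17.2$)
$z{\left(h \right)} = h^{2} + 9 h - \frac{2 h}{-33 + h}$ ($z{\left(h \right)} = \left(\left(h^{2} + 8 h\right) + h\right) - \frac{h + h}{h - 33} = \left(h^{2} + 9 h\right) - \frac{2 h}{-33 + h} = h^{2} + 9 h - \frac{2 h}{-33 + h}$)
$a - z{\left(14 \right)} = - \frac{86}{5} - \frac{14 \left(-299 + 14^{2} - 336\right)}{-33 + 14} = - \frac{86}{5} - \frac{14 \left(-299 + 196 - 336\right)}{-19} = - \frac{86}{5} - 14 \left(- \frac{1}{19}\right) \left(-439\right) = - \frac{86}{5} - \frac{6146}{19} = - \frac{32364}{95}$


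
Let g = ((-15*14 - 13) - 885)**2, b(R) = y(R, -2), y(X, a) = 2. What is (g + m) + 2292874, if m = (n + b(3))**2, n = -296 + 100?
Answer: 3558174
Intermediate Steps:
b(R) = 2
n = -196
m = 37636 (m = (-196 + 2)**2 = (-194)**2 = 37636)
g = 1227664 (g = ((-210 - 13) - 885)**2 = (-223 - 885)**2 = (-1108)**2 = 1227664)
(g + m) + 2292874 = (1227664 + 37636) + 2292874 = 1265300 + 2292874 = 3558174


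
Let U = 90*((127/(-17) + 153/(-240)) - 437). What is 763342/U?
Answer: -103814512/5448123 ≈ -19.055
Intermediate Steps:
U = -5448123/136 (U = 90*((127*(-1/17) + 153*(-1/240)) - 437) = 90*((-127/17 - 51/80) - 437) = 90*(-11027/1360 - 437) = 90*(-605347/1360) = -5448123/136 ≈ -40060.)
763342/U = 763342/(-5448123/136) = 763342*(-136/5448123) = -103814512/5448123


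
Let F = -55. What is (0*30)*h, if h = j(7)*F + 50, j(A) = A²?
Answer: 0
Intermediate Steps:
h = -2645 (h = 7²*(-55) + 50 = 49*(-55) + 50 = -2695 + 50 = -2645)
(0*30)*h = (0*30)*(-2645) = 0*(-2645) = 0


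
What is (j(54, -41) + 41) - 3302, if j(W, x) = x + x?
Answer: -3343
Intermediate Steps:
j(W, x) = 2*x
(j(54, -41) + 41) - 3302 = (2*(-41) + 41) - 3302 = (-82 + 41) - 3302 = -41 - 3302 = -3343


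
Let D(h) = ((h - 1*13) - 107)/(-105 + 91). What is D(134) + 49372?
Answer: 49371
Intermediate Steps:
D(h) = 60/7 - h/14 (D(h) = ((h - 13) - 107)/(-14) = ((-13 + h) - 107)*(-1/14) = (-120 + h)*(-1/14) = 60/7 - h/14)
D(134) + 49372 = (60/7 - 1/14*134) + 49372 = (60/7 - 67/7) + 49372 = -1 + 49372 = 49371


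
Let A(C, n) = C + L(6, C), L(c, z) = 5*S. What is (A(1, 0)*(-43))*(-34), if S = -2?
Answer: -13158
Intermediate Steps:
L(c, z) = -10 (L(c, z) = 5*(-2) = -10)
A(C, n) = -10 + C (A(C, n) = C - 10 = -10 + C)
(A(1, 0)*(-43))*(-34) = ((-10 + 1)*(-43))*(-34) = -9*(-43)*(-34) = 387*(-34) = -13158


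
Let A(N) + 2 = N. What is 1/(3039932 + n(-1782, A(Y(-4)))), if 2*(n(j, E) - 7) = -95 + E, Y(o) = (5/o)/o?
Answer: 32/97276501 ≈ 3.2896e-7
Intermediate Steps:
Y(o) = 5/o²
A(N) = -2 + N
n(j, E) = -81/2 + E/2 (n(j, E) = 7 + (-95 + E)/2 = 7 + (-95/2 + E/2) = -81/2 + E/2)
1/(3039932 + n(-1782, A(Y(-4)))) = 1/(3039932 + (-81/2 + (-2 + 5/(-4)²)/2)) = 1/(3039932 + (-81/2 + (-2 + 5*(1/16))/2)) = 1/(3039932 + (-81/2 + (-2 + 5/16)/2)) = 1/(3039932 + (-81/2 + (½)*(-27/16))) = 1/(3039932 + (-81/2 - 27/32)) = 1/(3039932 - 1323/32) = 1/(97276501/32) = 32/97276501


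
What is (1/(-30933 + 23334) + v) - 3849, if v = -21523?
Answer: -192801829/7599 ≈ -25372.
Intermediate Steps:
(1/(-30933 + 23334) + v) - 3849 = (1/(-30933 + 23334) - 21523) - 3849 = (1/(-7599) - 21523) - 3849 = (-1/7599 - 21523) - 3849 = -163553278/7599 - 3849 = -192801829/7599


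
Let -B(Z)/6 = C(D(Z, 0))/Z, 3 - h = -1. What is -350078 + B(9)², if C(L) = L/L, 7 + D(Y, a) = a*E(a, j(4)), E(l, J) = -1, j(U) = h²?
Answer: -3150698/9 ≈ -3.5008e+5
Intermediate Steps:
h = 4 (h = 3 - 1*(-1) = 3 + 1 = 4)
j(U) = 16 (j(U) = 4² = 16)
D(Y, a) = -7 - a (D(Y, a) = -7 + a*(-1) = -7 - a)
C(L) = 1
B(Z) = -6/Z
-350078 + B(9)² = -350078 + (-6/9)² = -350078 + (-6*⅑)² = -350078 + (-⅔)² = -350078 + 4/9 = -3150698/9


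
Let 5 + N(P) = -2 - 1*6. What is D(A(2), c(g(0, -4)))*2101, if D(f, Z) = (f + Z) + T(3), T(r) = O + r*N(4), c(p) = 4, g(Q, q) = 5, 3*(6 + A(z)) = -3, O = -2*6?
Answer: -113454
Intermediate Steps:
N(P) = -13 (N(P) = -5 + (-2 - 1*6) = -5 + (-2 - 6) = -5 - 8 = -13)
O = -12
A(z) = -7 (A(z) = -6 + (1/3)*(-3) = -6 - 1 = -7)
T(r) = -12 - 13*r (T(r) = -12 + r*(-13) = -12 - 13*r)
D(f, Z) = -51 + Z + f (D(f, Z) = (f + Z) + (-12 - 13*3) = (Z + f) + (-12 - 39) = (Z + f) - 51 = -51 + Z + f)
D(A(2), c(g(0, -4)))*2101 = (-51 + 4 - 7)*2101 = -54*2101 = -113454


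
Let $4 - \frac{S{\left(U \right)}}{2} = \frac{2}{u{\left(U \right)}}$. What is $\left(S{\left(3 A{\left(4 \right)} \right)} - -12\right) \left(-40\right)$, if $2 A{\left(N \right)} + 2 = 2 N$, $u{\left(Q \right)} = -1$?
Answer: $-960$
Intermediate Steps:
$A{\left(N \right)} = -1 + N$ ($A{\left(N \right)} = -1 + \frac{2 N}{2} = -1 + N$)
$S{\left(U \right)} = 12$ ($S{\left(U \right)} = 8 - 2 \frac{2}{-1} = 8 - 2 \cdot 2 \left(-1\right) = 8 - -4 = 8 + 4 = 12$)
$\left(S{\left(3 A{\left(4 \right)} \right)} - -12\right) \left(-40\right) = \left(12 - -12\right) \left(-40\right) = \left(12 + 12\right) \left(-40\right) = 24 \left(-40\right) = -960$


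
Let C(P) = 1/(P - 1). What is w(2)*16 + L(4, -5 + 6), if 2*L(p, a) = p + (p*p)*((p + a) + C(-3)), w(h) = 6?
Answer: 136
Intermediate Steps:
C(P) = 1/(-1 + P)
L(p, a) = p/2 + p²*(-¼ + a + p)/2 (L(p, a) = (p + (p*p)*((p + a) + 1/(-1 - 3)))/2 = (p + p²*((a + p) + 1/(-4)))/2 = (p + p²*((a + p) - ¼))/2 = (p + p²*(-¼ + a + p))/2 = p/2 + p²*(-¼ + a + p)/2)
w(2)*16 + L(4, -5 + 6) = 6*16 + (⅛)*4*(4 - 1*4 + 4*4² + 4*(-5 + 6)*4) = 96 + (⅛)*4*(4 - 4 + 4*16 + 4*1*4) = 96 + (⅛)*4*(4 - 4 + 64 + 16) = 96 + (⅛)*4*80 = 96 + 40 = 136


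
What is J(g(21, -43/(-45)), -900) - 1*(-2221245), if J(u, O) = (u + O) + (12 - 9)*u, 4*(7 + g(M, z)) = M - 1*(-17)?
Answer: 2220355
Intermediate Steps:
g(M, z) = -11/4 + M/4 (g(M, z) = -7 + (M - 1*(-17))/4 = -7 + (M + 17)/4 = -7 + (17 + M)/4 = -7 + (17/4 + M/4) = -11/4 + M/4)
J(u, O) = O + 4*u (J(u, O) = (O + u) + 3*u = O + 4*u)
J(g(21, -43/(-45)), -900) - 1*(-2221245) = (-900 + 4*(-11/4 + (¼)*21)) - 1*(-2221245) = (-900 + 4*(-11/4 + 21/4)) + 2221245 = (-900 + 4*(5/2)) + 2221245 = (-900 + 10) + 2221245 = -890 + 2221245 = 2220355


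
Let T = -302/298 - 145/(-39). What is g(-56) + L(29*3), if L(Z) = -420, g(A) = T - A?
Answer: -2099488/5811 ≈ -361.30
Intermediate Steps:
T = 15716/5811 (T = -302*1/298 - 145*(-1/39) = -151/149 + 145/39 = 15716/5811 ≈ 2.7045)
g(A) = 15716/5811 - A
g(-56) + L(29*3) = (15716/5811 - 1*(-56)) - 420 = (15716/5811 + 56) - 420 = 341132/5811 - 420 = -2099488/5811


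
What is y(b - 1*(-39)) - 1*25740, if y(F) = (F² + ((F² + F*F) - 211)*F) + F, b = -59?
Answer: -37140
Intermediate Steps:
y(F) = F + F² + F*(-211 + 2*F²) (y(F) = (F² + ((F² + F²) - 211)*F) + F = (F² + (2*F² - 211)*F) + F = (F² + (-211 + 2*F²)*F) + F = (F² + F*(-211 + 2*F²)) + F = F + F² + F*(-211 + 2*F²))
y(b - 1*(-39)) - 1*25740 = (-59 - 1*(-39))*(-210 + (-59 - 1*(-39)) + 2*(-59 - 1*(-39))²) - 1*25740 = (-59 + 39)*(-210 + (-59 + 39) + 2*(-59 + 39)²) - 25740 = -20*(-210 - 20 + 2*(-20)²) - 25740 = -20*(-210 - 20 + 2*400) - 25740 = -20*(-210 - 20 + 800) - 25740 = -20*570 - 25740 = -11400 - 25740 = -37140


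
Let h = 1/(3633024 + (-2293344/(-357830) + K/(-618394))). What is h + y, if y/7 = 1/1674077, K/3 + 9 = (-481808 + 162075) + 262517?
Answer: 428418352756655243/96129896741146727529963 ≈ 4.4567e-6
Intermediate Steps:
K = -171675 (K = -27 + 3*((-481808 + 162075) + 262517) = -27 + 3*(-319733 + 262517) = -27 + 3*(-57216) = -27 - 171648 = -171675)
h = 15805708930/57422625566892519 (h = 1/(3633024 + (-2293344/(-357830) - 171675/(-618394))) = 1/(3633024 + (-2293344*(-1/357830) - 171675*(-1/618394))) = 1/(3633024 + (1146672/178915 + 24525/88342)) = 1/(3633024 + 105687188199/15805708930) = 1/(57422625566892519/15805708930) = 15805708930/57422625566892519 ≈ 2.7525e-7)
y = 7/1674077 ≈ 4.1814e-6
h + y = 15805708930/57422625566892519 + 7/1674077 = 428418352756655243/96129896741146727529963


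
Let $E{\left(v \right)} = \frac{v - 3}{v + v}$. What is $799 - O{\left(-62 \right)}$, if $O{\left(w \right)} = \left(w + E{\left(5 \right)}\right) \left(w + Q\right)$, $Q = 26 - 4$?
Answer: $-1673$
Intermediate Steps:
$E{\left(v \right)} = \frac{-3 + v}{2 v}$
$Q = 22$ ($Q = 26 - 4 = 22$)
$O{\left(w \right)} = \left(22 + w\right) \left(\frac{1}{5} + w\right)$ ($O{\left(w \right)} = \left(w + \frac{-3 + 5}{2 \cdot 5}\right) \left(w + 22\right) = \left(w + \frac{1}{2} \cdot \frac{1}{5} \cdot 2\right) \left(22 + w\right) = \left(w + \frac{1}{5}\right) \left(22 + w\right) = \left(\frac{1}{5} + w\right) \left(22 + w\right) = \left(22 + w\right) \left(\frac{1}{5} + w\right)$)
$799 - O{\left(-62 \right)} = 799 - \left(\frac{22}{5} + \left(-62\right)^{2} + \frac{111}{5} \left(-62\right)\right) = 799 - \left(\frac{22}{5} + 3844 - \frac{6882}{5}\right) = 799 - 2472 = -1673$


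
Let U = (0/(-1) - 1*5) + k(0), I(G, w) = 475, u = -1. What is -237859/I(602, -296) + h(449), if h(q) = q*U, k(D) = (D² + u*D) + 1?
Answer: -1090959/475 ≈ -2296.8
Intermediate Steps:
k(D) = 1 + D² - D (k(D) = (D² - D) + 1 = 1 + D² - D)
U = -4 (U = (0/(-1) - 1*5) + (1 + 0² - 1*0) = (0*(-1) - 5) + (1 + 0 + 0) = (0 - 5) + 1 = -5 + 1 = -4)
h(q) = -4*q (h(q) = q*(-4) = -4*q)
-237859/I(602, -296) + h(449) = -237859/475 - 4*449 = -237859*1/475 - 1796 = -237859/475 - 1796 = -1090959/475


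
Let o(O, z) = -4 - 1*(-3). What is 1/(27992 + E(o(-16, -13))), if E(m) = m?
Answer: 1/27991 ≈ 3.5726e-5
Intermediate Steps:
o(O, z) = -1 (o(O, z) = -4 + 3 = -1)
1/(27992 + E(o(-16, -13))) = 1/(27992 - 1) = 1/27991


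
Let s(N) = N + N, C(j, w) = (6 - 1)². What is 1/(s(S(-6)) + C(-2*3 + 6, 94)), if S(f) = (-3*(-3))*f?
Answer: -1/83 ≈ -0.012048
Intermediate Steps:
S(f) = 9*f
C(j, w) = 25 (C(j, w) = 5² = 25)
s(N) = 2*N
1/(s(S(-6)) + C(-2*3 + 6, 94)) = 1/(2*(9*(-6)) + 25) = 1/(2*(-54) + 25) = 1/(-108 + 25) = 1/(-83) = -1/83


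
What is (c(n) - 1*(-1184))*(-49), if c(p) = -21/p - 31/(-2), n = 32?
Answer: -1879787/32 ≈ -58743.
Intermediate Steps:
c(p) = 31/2 - 21/p (c(p) = -21/p - 31*(-½) = -21/p + 31/2 = 31/2 - 21/p)
(c(n) - 1*(-1184))*(-49) = ((31/2 - 21/32) - 1*(-1184))*(-49) = ((31/2 - 21*1/32) + 1184)*(-49) = ((31/2 - 21/32) + 1184)*(-49) = (475/32 + 1184)*(-49) = (38363/32)*(-49) = -1879787/32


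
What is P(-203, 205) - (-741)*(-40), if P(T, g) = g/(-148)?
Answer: -4386925/148 ≈ -29641.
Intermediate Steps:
P(T, g) = -g/148 (P(T, g) = g*(-1/148) = -g/148)
P(-203, 205) - (-741)*(-40) = -1/148*205 - (-741)*(-40) = -205/148 - 1*29640 = -205/148 - 29640 = -4386925/148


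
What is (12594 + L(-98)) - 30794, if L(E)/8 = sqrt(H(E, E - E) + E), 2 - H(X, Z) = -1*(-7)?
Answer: -18200 + 8*I*sqrt(103) ≈ -18200.0 + 81.191*I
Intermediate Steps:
H(X, Z) = -5 (H(X, Z) = 2 - (-1)*(-7) = 2 - 1*7 = 2 - 7 = -5)
L(E) = 8*sqrt(-5 + E)
(12594 + L(-98)) - 30794 = (12594 + 8*sqrt(-5 - 98)) - 30794 = (12594 + 8*sqrt(-103)) - 30794 = (12594 + 8*(I*sqrt(103))) - 30794 = (12594 + 8*I*sqrt(103)) - 30794 = -18200 + 8*I*sqrt(103)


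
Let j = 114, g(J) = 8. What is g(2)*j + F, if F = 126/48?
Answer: 7317/8 ≈ 914.63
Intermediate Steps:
F = 21/8 (F = 126*(1/48) = 21/8 ≈ 2.6250)
g(2)*j + F = 8*114 + 21/8 = 912 + 21/8 = 7317/8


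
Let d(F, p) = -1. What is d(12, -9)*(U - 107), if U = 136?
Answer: -29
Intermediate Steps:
d(12, -9)*(U - 107) = -(136 - 107) = -1*29 = -29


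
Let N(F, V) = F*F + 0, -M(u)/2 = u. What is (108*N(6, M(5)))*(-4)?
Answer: -15552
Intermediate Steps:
M(u) = -2*u
N(F, V) = F² (N(F, V) = F² + 0 = F²)
(108*N(6, M(5)))*(-4) = (108*6²)*(-4) = (108*36)*(-4) = 3888*(-4) = -15552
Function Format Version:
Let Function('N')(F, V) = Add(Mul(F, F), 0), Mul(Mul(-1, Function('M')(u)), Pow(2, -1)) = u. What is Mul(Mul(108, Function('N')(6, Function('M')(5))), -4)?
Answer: -15552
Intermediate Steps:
Function('M')(u) = Mul(-2, u)
Function('N')(F, V) = Pow(F, 2) (Function('N')(F, V) = Add(Pow(F, 2), 0) = Pow(F, 2))
Mul(Mul(108, Function('N')(6, Function('M')(5))), -4) = Mul(Mul(108, Pow(6, 2)), -4) = Mul(Mul(108, 36), -4) = Mul(3888, -4) = -15552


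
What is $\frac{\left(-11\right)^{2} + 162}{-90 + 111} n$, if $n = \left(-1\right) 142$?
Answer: $- \frac{40186}{21} \approx -1913.6$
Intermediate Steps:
$n = -142$
$\frac{\left(-11\right)^{2} + 162}{-90 + 111} n = \frac{\left(-11\right)^{2} + 162}{-90 + 111} \left(-142\right) = \frac{121 + 162}{21} \left(-142\right) = 283 \cdot \frac{1}{21} \left(-142\right) = \frac{283}{21} \left(-142\right) = - \frac{40186}{21}$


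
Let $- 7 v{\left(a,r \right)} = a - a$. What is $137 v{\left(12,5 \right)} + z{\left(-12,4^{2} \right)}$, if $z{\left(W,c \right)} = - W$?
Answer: $12$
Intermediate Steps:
$v{\left(a,r \right)} = 0$ ($v{\left(a,r \right)} = - \frac{a - a}{7} = \left(- \frac{1}{7}\right) 0 = 0$)
$137 v{\left(12,5 \right)} + z{\left(-12,4^{2} \right)} = 137 \cdot 0 - -12 = 0 + 12 = 12$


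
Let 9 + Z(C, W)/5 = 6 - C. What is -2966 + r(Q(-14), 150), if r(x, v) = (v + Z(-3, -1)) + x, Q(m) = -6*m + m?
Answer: -2746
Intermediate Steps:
Z(C, W) = -15 - 5*C (Z(C, W) = -45 + 5*(6 - C) = -45 + (30 - 5*C) = -15 - 5*C)
Q(m) = -5*m
r(x, v) = v + x (r(x, v) = (v + (-15 - 5*(-3))) + x = (v + (-15 + 15)) + x = (v + 0) + x = v + x)
-2966 + r(Q(-14), 150) = -2966 + (150 - 5*(-14)) = -2966 + (150 + 70) = -2966 + 220 = -2746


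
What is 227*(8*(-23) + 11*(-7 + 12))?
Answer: -29283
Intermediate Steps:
227*(8*(-23) + 11*(-7 + 12)) = 227*(-184 + 11*5) = 227*(-184 + 55) = 227*(-129) = -29283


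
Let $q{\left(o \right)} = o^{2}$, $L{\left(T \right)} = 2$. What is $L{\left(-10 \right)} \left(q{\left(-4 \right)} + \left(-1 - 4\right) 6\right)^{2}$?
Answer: $392$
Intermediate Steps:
$L{\left(-10 \right)} \left(q{\left(-4 \right)} + \left(-1 - 4\right) 6\right)^{2} = 2 \left(\left(-4\right)^{2} + \left(-1 - 4\right) 6\right)^{2} = 2 \left(16 - 30\right)^{2} = 2 \left(-14\right)^{2} = 2 \cdot 196 = 392$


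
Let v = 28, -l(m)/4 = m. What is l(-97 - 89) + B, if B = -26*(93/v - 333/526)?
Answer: 2482047/3682 ≈ 674.10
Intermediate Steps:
l(m) = -4*m
B = -257361/3682 (B = -26*(93/28 - 333/526) = -26*19797/7364 = -257361/3682 ≈ -69.897)
l(-97 - 89) + B = -4*(-97 - 89) - 257361/3682 = -4*(-186) - 257361/3682 = 744 - 257361/3682 = 2482047/3682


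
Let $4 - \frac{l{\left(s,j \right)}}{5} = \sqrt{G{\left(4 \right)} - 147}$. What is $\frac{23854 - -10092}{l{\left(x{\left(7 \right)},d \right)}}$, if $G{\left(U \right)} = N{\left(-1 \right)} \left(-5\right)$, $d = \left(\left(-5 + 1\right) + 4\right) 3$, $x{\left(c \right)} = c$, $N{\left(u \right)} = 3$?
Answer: $\frac{67892}{445} + \frac{152757 i \sqrt{2}}{445} \approx 152.57 + 485.46 i$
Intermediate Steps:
$d = 0$ ($d = \left(-4 + 4\right) 3 = 0 \cdot 3 = 0$)
$G{\left(U \right)} = -15$ ($G{\left(U \right)} = 3 \left(-5\right) = -15$)
$l{\left(s,j \right)} = 20 - 45 i \sqrt{2}$ ($l{\left(s,j \right)} = 20 - 5 \sqrt{-15 - 147} = 20 - 5 \sqrt{-162} = 20 - 5 \cdot 9 i \sqrt{2} = 20 - 45 i \sqrt{2}$)
$\frac{23854 - -10092}{l{\left(x{\left(7 \right)},d \right)}} = \frac{23854 - -10092}{20 - 45 i \sqrt{2}} = \frac{23854 + 10092}{20 - 45 i \sqrt{2}} = \frac{33946}{20 - 45 i \sqrt{2}}$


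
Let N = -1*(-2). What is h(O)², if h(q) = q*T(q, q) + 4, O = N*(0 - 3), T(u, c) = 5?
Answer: 676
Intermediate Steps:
N = 2
O = -6 (O = 2*(0 - 3) = 2*(-3) = -6)
h(q) = 4 + 5*q (h(q) = q*5 + 4 = 5*q + 4 = 4 + 5*q)
h(O)² = (4 + 5*(-6))² = (4 - 30)² = (-26)² = 676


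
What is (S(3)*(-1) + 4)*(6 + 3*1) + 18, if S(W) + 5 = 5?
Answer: 54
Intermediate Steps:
S(W) = 0 (S(W) = -5 + 5 = 0)
(S(3)*(-1) + 4)*(6 + 3*1) + 18 = (0*(-1) + 4)*(6 + 3*1) + 18 = (0 + 4)*(6 + 3) + 18 = 4*9 + 18 = 36 + 18 = 54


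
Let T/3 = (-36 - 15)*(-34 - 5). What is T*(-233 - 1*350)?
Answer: -3478761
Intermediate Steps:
T = 5967 (T = 3*((-36 - 15)*(-34 - 5)) = 3*(-51*(-39)) = 3*1989 = 5967)
T*(-233 - 1*350) = 5967*(-233 - 1*350) = 5967*(-233 - 350) = 5967*(-583) = -3478761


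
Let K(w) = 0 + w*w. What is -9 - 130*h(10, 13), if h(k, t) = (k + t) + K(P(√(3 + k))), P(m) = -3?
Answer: -4169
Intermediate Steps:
K(w) = w² (K(w) = 0 + w² = w²)
h(k, t) = 9 + k + t (h(k, t) = (k + t) + (-3)² = (k + t) + 9 = 9 + k + t)
-9 - 130*h(10, 13) = -9 - 130*(9 + 10 + 13) = -9 - 130*32 = -9 - 4160 = -4169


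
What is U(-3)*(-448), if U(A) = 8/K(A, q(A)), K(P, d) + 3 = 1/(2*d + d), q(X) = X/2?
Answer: 32256/29 ≈ 1112.3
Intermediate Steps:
q(X) = X/2 (q(X) = X*(1/2) = X/2)
K(P, d) = -3 + 1/(3*d) (K(P, d) = -3 + 1/(2*d + d) = -3 + 1/(3*d))
U(A) = 8/(-3 + 2/(3*A)) (U(A) = 8/(-3 + 1/(3*((A/2)))) = 8/(-3 + (2/A)/3) = 8/(-3 + 2/(3*A)))
U(-3)*(-448) = -24*(-3)/(-2 + 9*(-3))*(-448) = -24*(-3)/(-2 - 27)*(-448) = -24*(-3)/(-29)*(-448) = -24*(-3)*(-1/29)*(-448) = -72/29*(-448) = 32256/29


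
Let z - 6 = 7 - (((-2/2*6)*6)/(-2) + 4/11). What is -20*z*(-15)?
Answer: -17700/11 ≈ -1609.1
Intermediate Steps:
z = -59/11 (z = 6 + (7 - (((-2/2*6)*6)/(-2) + 4/11)) = 6 + (7 - (((-2*½*6)*6)*(-½) + 4*(1/11))) = 6 + (7 - ((-1*6*6)*(-½) + 4/11)) = 6 + (7 - (-6*6*(-½) + 4/11)) = 6 + (7 - (-36*(-½) + 4/11)) = 6 + (7 - (18 + 4/11)) = 6 + (7 - 1*202/11) = 6 + (7 - 202/11) = 6 - 125/11 = -59/11 ≈ -5.3636)
-20*z*(-15) = -20*(-59/11)*(-15) = (1180/11)*(-15) = -17700/11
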